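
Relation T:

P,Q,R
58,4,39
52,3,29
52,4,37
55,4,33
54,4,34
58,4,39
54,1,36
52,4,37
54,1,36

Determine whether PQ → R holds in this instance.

(P=58, Q=4): 2 rows → R = 39, 39 ✓
(P=52, Q=3): 1 row → R = 29 ✓
(P=52, Q=4): 2 rows → R = 37, 37 ✓
(P=55, Q=4): 1 row → R = 33 ✓
(P=54, Q=4): 1 row → R = 34 ✓
(P=54, Q=1): 2 rows → R = 36, 36 ✓
Every PQ value is associated with a single R value, so PQ → R holds.

Yes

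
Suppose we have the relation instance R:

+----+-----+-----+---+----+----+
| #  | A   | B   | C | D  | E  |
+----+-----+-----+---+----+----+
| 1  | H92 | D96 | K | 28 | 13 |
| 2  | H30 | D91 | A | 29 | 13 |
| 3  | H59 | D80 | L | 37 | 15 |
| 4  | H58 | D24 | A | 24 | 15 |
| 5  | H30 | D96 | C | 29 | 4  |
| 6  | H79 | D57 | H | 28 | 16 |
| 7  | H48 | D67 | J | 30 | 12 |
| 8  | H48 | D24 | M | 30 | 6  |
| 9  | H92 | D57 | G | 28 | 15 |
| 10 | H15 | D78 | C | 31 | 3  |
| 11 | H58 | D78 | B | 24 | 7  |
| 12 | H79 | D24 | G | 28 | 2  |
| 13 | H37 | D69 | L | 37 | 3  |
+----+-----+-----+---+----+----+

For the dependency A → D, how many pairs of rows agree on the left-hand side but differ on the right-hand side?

0

A=H92: all 2 rows agree on D — 0 pairs.
A=H30: all 2 rows agree on D — 0 pairs.
A=H58: all 2 rows agree on D — 0 pairs.
A=H79: all 2 rows agree on D — 0 pairs.
A=H48: all 2 rows agree on D — 0 pairs.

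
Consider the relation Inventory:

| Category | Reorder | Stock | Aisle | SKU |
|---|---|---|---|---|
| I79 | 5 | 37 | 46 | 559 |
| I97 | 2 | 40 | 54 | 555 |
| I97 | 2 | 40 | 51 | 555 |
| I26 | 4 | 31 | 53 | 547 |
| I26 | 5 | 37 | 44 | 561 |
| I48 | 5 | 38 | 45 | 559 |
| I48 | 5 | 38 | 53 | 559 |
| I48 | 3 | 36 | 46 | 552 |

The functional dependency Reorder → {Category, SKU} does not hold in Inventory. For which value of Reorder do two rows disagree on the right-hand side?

5

Reorder=5: 4 rows → {Category,SKU} takes values {(I79, 559), (I26, 561), (I48, 559)} — violation
Reorder=2: 2 rows → {Category,SKU} = (I97, 555), (I97, 555) ✓
Reorder=4: 1 row → {Category,SKU} = (I26, 547) ✓
Reorder=3: 1 row → {Category,SKU} = (I48, 552) ✓
The only Reorder value with inconsistent RHS is Reorder=5.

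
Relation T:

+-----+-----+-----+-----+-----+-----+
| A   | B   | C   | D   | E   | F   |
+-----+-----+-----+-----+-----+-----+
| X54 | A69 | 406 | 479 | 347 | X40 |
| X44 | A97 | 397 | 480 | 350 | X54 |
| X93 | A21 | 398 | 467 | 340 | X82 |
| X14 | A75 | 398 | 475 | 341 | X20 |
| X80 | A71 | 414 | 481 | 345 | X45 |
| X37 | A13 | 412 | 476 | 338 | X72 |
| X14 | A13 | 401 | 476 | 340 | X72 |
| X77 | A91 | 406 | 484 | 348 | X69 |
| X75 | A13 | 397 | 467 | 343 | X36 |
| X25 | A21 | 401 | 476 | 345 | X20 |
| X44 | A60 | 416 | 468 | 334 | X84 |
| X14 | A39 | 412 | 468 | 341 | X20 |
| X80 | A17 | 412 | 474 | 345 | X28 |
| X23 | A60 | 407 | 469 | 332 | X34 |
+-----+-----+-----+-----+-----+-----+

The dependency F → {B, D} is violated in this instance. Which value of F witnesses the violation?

X20

F=X40: 1 row → {B,D} = (A69, 479) ✓
F=X54: 1 row → {B,D} = (A97, 480) ✓
F=X82: 1 row → {B,D} = (A21, 467) ✓
F=X20: 3 rows → {B,D} takes values {(A75, 475), (A21, 476), (A39, 468)} — violation
F=X45: 1 row → {B,D} = (A71, 481) ✓
F=X72: 2 rows → {B,D} = (A13, 476), (A13, 476) ✓
F=X69: 1 row → {B,D} = (A91, 484) ✓
F=X36: 1 row → {B,D} = (A13, 467) ✓
F=X84: 1 row → {B,D} = (A60, 468) ✓
F=X28: 1 row → {B,D} = (A17, 474) ✓
F=X34: 1 row → {B,D} = (A60, 469) ✓
The only F value with inconsistent RHS is F=X20.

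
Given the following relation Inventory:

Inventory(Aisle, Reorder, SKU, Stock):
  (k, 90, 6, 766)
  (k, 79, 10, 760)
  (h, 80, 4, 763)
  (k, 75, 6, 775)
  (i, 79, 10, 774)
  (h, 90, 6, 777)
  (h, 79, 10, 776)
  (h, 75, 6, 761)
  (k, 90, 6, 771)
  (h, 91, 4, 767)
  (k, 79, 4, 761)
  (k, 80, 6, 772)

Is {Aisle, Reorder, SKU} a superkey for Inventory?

Two distinct rows share (Aisle=k, Reorder=90, SKU=6), so {Aisle, Reorder, SKU} does not determine every attribute — not a superkey.

No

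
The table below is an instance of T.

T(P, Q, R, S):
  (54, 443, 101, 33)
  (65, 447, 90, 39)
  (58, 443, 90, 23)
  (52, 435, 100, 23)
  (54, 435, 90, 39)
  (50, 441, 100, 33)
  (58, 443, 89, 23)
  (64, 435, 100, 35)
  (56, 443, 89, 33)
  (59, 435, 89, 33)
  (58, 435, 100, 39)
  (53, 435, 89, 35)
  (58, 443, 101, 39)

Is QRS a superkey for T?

All 13 rows have distinct QRS values, so QRS → (all attributes) holds and QRS is a superkey.

Yes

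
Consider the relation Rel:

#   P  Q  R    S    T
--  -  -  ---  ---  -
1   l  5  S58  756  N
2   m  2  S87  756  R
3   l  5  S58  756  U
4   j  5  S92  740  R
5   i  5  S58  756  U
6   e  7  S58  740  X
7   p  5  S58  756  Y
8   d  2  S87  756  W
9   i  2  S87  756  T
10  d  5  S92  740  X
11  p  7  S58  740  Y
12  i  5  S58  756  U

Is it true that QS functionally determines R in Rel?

(Q=5, S=756): rows 1, 3, 5, 7, 12 → R = S58, S58, S58, S58, S58 ✓
(Q=2, S=756): rows 2, 8, 9 → R = S87, S87, S87 ✓
(Q=5, S=740): rows 4, 10 → R = S92, S92 ✓
(Q=7, S=740): rows 6, 11 → R = S58, S58 ✓
Every QS value is associated with a single R value, so QS → R holds.

Yes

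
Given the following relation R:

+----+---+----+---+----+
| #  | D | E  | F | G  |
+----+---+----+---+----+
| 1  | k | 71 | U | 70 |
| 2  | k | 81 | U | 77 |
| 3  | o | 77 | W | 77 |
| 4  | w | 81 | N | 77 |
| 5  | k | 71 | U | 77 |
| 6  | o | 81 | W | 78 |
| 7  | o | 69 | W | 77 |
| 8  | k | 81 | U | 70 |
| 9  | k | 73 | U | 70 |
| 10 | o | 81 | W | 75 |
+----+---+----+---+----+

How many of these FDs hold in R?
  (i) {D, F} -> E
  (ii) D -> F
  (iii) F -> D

2

(i) {D, F} -> E: (D=k, F=U): rows 1, 2, 5, 8, 9 → E takes values {71, 81, 73} — violation; (D=o, F=W): rows 3, 6, 7, 10 → E takes values {77, 81, 69} — violation — fails.
(ii) D -> F: every LHS value maps to a single RHS value — holds.
(iii) F -> D: every LHS value maps to a single RHS value — holds.
2 of the 3 dependencies hold.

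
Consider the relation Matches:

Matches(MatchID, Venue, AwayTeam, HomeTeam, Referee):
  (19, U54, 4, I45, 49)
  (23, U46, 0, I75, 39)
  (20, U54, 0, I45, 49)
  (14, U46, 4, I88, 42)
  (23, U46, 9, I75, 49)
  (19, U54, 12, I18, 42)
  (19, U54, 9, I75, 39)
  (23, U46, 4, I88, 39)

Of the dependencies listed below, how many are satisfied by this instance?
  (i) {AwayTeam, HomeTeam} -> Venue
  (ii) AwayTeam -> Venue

0

(i) {AwayTeam, HomeTeam} -> Venue: (AwayTeam=9, HomeTeam=I75): 2 rows → Venue takes values {U46, U54} — violation — fails.
(ii) AwayTeam -> Venue: AwayTeam=4: 3 rows → Venue takes values {U54, U46} — violation; AwayTeam=0: 2 rows → Venue takes values {U46, U54} — violation; AwayTeam=9: 2 rows → Venue takes values {U46, U54} — violation — fails.
None of the 2 dependencies hold.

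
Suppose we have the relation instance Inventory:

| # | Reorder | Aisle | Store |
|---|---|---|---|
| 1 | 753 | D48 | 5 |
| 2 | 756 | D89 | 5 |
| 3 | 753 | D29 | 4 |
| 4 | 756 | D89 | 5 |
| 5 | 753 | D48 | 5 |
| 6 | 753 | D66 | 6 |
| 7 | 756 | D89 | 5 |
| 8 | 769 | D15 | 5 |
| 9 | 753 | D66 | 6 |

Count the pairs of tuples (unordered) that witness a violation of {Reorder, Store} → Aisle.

0

(Reorder=753, Store=5): all 2 rows agree on Aisle — 0 pairs.
(Reorder=756, Store=5): all 3 rows agree on Aisle — 0 pairs.
(Reorder=753, Store=6): all 2 rows agree on Aisle — 0 pairs.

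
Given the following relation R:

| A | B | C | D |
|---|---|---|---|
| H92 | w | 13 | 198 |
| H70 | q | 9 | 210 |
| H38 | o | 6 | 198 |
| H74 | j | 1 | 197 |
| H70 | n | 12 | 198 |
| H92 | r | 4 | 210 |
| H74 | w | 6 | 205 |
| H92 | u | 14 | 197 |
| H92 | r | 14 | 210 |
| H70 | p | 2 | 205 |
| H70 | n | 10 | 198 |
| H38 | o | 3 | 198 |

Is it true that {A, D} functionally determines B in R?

Yes

(A=H92, D=198): 1 row → B = w ✓
(A=H70, D=210): 1 row → B = q ✓
(A=H38, D=198): 2 rows → B = o, o ✓
(A=H74, D=197): 1 row → B = j ✓
(A=H70, D=198): 2 rows → B = n, n ✓
(A=H92, D=210): 2 rows → B = r, r ✓
(A=H74, D=205): 1 row → B = w ✓
(A=H92, D=197): 1 row → B = u ✓
(A=H70, D=205): 1 row → B = p ✓
Every {A, D} value is associated with a single B value, so {A, D} → B holds.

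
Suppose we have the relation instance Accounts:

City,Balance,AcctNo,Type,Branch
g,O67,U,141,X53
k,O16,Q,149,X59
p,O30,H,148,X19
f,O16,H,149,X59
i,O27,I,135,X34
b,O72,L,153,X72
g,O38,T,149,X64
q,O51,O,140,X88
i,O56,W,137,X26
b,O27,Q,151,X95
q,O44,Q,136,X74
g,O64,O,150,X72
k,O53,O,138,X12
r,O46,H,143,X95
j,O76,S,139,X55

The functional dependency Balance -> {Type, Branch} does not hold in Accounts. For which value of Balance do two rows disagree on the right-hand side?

O27

Balance=O67: 1 row → {Type,Branch} = (141, X53) ✓
Balance=O16: 2 rows → {Type,Branch} = (149, X59), (149, X59) ✓
Balance=O30: 1 row → {Type,Branch} = (148, X19) ✓
Balance=O27: 2 rows → {Type,Branch} takes values {(135, X34), (151, X95)} — violation
Balance=O72: 1 row → {Type,Branch} = (153, X72) ✓
Balance=O38: 1 row → {Type,Branch} = (149, X64) ✓
Balance=O51: 1 row → {Type,Branch} = (140, X88) ✓
Balance=O56: 1 row → {Type,Branch} = (137, X26) ✓
Balance=O44: 1 row → {Type,Branch} = (136, X74) ✓
Balance=O64: 1 row → {Type,Branch} = (150, X72) ✓
Balance=O53: 1 row → {Type,Branch} = (138, X12) ✓
Balance=O46: 1 row → {Type,Branch} = (143, X95) ✓
Balance=O76: 1 row → {Type,Branch} = (139, X55) ✓
The only Balance value with inconsistent RHS is Balance=O27.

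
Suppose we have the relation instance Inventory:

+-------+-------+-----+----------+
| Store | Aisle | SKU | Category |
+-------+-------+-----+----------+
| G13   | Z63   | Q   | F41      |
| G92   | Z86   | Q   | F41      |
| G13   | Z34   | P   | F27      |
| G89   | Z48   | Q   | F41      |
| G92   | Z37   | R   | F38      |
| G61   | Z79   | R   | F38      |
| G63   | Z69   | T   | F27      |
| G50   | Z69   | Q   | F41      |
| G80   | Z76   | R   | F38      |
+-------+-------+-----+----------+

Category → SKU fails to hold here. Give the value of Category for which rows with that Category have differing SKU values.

F27

Category=F41: 4 rows → SKU = Q, Q, Q, Q ✓
Category=F27: 2 rows → SKU takes values {P, T} — violation
Category=F38: 3 rows → SKU = R, R, R ✓
The only Category value with inconsistent SKU is Category=F27.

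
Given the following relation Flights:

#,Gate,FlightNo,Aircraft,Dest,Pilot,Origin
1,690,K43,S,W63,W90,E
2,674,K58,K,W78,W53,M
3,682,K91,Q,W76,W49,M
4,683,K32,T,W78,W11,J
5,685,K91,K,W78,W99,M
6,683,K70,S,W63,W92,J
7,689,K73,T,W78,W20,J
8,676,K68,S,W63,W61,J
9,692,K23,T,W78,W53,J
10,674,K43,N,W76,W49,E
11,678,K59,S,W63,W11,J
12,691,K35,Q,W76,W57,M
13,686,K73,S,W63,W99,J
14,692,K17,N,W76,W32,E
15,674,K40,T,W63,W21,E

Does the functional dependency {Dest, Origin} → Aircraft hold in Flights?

No

(Dest=W63, Origin=E): rows 1, 15 → Aircraft takes values {S, T} — violation
(Dest=W78, Origin=M): rows 2, 5 → Aircraft = K, K ✓
(Dest=W76, Origin=M): rows 3, 12 → Aircraft = Q, Q ✓
(Dest=W78, Origin=J): rows 4, 7, 9 → Aircraft = T, T, T ✓
(Dest=W63, Origin=J): rows 6, 8, 11, 13 → Aircraft = S, S, S, S ✓
(Dest=W76, Origin=E): rows 10, 14 → Aircraft = N, N ✓
Two rows agree on {Dest, Origin} but differ on Aircraft, so {Dest, Origin} → Aircraft does not hold.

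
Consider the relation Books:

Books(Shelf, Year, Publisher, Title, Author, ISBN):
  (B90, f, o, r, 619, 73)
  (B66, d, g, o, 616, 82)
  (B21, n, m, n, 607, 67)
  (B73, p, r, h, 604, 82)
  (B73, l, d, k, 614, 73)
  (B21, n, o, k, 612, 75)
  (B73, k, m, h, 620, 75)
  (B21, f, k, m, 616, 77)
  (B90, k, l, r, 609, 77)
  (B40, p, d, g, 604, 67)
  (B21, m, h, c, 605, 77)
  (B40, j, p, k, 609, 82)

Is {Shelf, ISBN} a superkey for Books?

No

Two distinct rows share (Shelf=B21, ISBN=77), so {Shelf, ISBN} does not determine every attribute — not a superkey.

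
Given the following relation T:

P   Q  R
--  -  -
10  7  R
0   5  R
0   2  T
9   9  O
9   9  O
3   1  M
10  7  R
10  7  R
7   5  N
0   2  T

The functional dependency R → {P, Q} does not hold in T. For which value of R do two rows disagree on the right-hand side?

R=R: 4 rows → {P,Q} takes values {(10, 7), (0, 5)} — violation
R=T: 2 rows → {P,Q} = (0, 2), (0, 2) ✓
R=O: 2 rows → {P,Q} = (9, 9), (9, 9) ✓
R=M: 1 row → {P,Q} = (3, 1) ✓
R=N: 1 row → {P,Q} = (7, 5) ✓
The only R value with inconsistent RHS is R=R.

R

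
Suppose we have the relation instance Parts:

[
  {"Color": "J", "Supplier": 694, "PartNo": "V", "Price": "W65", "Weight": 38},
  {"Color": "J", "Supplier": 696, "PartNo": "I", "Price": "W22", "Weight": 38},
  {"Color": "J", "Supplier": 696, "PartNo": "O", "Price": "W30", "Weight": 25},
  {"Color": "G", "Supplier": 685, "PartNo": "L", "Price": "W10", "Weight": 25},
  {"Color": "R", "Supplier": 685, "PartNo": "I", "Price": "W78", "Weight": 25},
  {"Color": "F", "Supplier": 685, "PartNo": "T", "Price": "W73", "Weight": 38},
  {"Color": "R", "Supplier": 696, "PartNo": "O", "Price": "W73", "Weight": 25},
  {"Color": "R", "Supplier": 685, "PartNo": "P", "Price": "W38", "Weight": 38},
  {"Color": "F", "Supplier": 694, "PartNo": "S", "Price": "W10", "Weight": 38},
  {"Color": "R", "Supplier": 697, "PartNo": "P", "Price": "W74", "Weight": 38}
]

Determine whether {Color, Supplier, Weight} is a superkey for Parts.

All 10 rows have distinct {Color, Supplier, Weight} values, so {Color, Supplier, Weight} → (all attributes) holds and {Color, Supplier, Weight} is a superkey.

Yes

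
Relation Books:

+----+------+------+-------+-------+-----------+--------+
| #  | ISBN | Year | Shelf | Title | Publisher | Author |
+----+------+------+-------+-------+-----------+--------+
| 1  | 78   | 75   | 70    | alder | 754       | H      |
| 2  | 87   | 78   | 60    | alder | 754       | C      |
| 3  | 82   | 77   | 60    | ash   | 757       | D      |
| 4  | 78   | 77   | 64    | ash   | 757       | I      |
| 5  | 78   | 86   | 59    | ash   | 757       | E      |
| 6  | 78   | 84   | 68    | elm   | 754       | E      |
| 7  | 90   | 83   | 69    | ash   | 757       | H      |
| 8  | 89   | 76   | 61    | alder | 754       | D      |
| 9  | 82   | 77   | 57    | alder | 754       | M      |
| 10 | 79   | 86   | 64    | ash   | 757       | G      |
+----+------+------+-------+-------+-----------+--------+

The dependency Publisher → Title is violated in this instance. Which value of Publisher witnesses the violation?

Publisher=754: rows 1, 2, 6, 8, 9 → Title takes values {alder, elm} — violation
Publisher=757: rows 3, 4, 5, 7, 10 → Title = ash, ash, ash, ash, ash ✓
The only Publisher value with inconsistent Title is Publisher=754.

754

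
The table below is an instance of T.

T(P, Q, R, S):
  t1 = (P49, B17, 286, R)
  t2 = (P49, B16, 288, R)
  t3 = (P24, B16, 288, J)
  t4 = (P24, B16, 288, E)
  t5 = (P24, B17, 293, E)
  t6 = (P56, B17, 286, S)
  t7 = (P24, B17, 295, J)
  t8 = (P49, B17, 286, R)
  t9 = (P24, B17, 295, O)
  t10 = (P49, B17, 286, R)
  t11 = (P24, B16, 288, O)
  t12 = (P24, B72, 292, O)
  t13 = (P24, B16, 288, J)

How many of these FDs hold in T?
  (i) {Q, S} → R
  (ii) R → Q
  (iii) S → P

(i) {Q, S} → R: every LHS value maps to a single RHS value — holds.
(ii) R → Q: every LHS value maps to a single RHS value — holds.
(iii) S → P: every LHS value maps to a single RHS value — holds.
3 of the 3 dependencies hold.

3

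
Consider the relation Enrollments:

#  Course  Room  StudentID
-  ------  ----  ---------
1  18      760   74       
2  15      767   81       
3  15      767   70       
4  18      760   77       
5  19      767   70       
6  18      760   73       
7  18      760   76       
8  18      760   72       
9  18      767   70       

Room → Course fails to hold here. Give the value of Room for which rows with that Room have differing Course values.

767

Room=760: rows 1, 4, 6, 7, 8 → Course = 18, 18, 18, 18, 18 ✓
Room=767: rows 2, 3, 5, 9 → Course takes values {15, 19, 18} — violation
The only Room value with inconsistent Course is Room=767.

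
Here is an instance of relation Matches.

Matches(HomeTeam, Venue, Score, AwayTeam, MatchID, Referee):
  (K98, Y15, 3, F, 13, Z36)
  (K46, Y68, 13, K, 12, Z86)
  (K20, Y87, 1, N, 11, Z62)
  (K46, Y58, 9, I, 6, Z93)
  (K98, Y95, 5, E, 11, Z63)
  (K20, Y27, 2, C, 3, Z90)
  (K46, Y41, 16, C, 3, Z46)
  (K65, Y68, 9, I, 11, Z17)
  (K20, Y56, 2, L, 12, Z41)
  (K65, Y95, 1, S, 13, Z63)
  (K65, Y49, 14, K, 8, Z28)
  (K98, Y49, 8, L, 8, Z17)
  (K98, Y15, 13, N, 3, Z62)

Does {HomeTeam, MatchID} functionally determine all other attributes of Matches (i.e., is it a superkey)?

Yes

All 13 rows have distinct {HomeTeam, MatchID} values, so {HomeTeam, MatchID} → (all attributes) holds and {HomeTeam, MatchID} is a superkey.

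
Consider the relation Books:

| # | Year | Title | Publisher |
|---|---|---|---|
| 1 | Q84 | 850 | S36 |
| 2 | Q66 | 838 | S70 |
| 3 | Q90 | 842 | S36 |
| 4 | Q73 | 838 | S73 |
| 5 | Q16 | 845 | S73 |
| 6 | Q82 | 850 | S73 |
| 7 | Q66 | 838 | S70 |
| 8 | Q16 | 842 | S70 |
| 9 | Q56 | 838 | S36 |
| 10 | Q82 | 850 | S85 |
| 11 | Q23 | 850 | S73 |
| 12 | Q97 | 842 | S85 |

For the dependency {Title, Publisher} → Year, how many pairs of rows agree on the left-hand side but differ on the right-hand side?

1

(Title=838, Publisher=S70): all 2 rows agree on Year — 0 pairs.
(Title=850, Publisher=S73): violating pairs (6,11) — 1 pair.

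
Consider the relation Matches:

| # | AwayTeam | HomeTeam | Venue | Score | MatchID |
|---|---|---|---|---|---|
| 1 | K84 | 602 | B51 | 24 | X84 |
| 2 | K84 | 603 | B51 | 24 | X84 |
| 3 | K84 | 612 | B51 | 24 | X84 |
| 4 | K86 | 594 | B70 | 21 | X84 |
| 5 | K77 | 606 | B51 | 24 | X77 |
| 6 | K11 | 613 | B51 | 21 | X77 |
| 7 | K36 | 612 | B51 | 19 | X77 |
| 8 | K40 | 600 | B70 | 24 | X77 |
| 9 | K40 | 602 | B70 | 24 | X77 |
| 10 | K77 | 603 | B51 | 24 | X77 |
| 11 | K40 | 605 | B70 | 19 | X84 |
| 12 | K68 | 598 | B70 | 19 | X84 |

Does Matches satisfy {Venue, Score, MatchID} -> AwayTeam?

(Venue=B51, Score=24, MatchID=X84): rows 1, 2, 3 → AwayTeam = K84, K84, K84 ✓
(Venue=B70, Score=21, MatchID=X84): row 4 → AwayTeam = K86 ✓
(Venue=B51, Score=24, MatchID=X77): rows 5, 10 → AwayTeam = K77, K77 ✓
(Venue=B51, Score=21, MatchID=X77): row 6 → AwayTeam = K11 ✓
(Venue=B51, Score=19, MatchID=X77): row 7 → AwayTeam = K36 ✓
(Venue=B70, Score=24, MatchID=X77): rows 8, 9 → AwayTeam = K40, K40 ✓
(Venue=B70, Score=19, MatchID=X84): rows 11, 12 → AwayTeam takes values {K40, K68} — violation
Two rows agree on {Venue, Score, MatchID} but differ on AwayTeam, so {Venue, Score, MatchID} -> AwayTeam does not hold.

No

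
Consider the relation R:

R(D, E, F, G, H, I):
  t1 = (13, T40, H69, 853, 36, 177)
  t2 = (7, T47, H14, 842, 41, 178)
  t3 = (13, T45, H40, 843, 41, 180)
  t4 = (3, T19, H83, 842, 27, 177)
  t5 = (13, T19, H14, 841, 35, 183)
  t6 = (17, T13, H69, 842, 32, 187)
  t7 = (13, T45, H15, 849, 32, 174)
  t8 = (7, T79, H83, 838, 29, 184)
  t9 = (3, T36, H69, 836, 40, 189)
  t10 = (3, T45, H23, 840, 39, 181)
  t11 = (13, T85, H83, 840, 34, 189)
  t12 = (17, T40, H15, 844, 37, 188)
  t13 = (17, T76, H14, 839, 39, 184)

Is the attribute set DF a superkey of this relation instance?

Yes

All 13 rows have distinct DF values, so DF → (all attributes) holds and DF is a superkey.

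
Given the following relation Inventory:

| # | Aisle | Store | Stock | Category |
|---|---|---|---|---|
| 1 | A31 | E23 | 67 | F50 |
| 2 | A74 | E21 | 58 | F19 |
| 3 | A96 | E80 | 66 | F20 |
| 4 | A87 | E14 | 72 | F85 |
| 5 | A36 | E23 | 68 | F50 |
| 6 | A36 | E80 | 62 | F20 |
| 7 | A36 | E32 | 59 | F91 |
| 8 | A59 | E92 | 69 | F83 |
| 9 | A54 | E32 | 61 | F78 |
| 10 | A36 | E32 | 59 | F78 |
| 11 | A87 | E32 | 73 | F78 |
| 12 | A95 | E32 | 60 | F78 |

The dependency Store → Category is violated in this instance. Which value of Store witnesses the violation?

E32

Store=E23: rows 1, 5 → Category = F50, F50 ✓
Store=E21: row 2 → Category = F19 ✓
Store=E80: rows 3, 6 → Category = F20, F20 ✓
Store=E14: row 4 → Category = F85 ✓
Store=E32: rows 7, 9, 10, 11, 12 → Category takes values {F91, F78} — violation
Store=E92: row 8 → Category = F83 ✓
The only Store value with inconsistent Category is Store=E32.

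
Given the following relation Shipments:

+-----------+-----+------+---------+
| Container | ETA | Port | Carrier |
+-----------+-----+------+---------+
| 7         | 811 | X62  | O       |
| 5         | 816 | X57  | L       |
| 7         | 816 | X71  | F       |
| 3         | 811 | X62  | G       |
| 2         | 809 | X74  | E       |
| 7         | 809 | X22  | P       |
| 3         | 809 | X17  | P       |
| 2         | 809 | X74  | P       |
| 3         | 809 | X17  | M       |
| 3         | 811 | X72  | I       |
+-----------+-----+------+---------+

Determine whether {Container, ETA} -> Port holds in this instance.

(Container=7, ETA=811): 1 row → Port = X62 ✓
(Container=5, ETA=816): 1 row → Port = X57 ✓
(Container=7, ETA=816): 1 row → Port = X71 ✓
(Container=3, ETA=811): 2 rows → Port takes values {X62, X72} — violation
(Container=2, ETA=809): 2 rows → Port = X74, X74 ✓
(Container=7, ETA=809): 1 row → Port = X22 ✓
(Container=3, ETA=809): 2 rows → Port = X17, X17 ✓
Two rows agree on {Container, ETA} but differ on Port, so {Container, ETA} -> Port does not hold.

No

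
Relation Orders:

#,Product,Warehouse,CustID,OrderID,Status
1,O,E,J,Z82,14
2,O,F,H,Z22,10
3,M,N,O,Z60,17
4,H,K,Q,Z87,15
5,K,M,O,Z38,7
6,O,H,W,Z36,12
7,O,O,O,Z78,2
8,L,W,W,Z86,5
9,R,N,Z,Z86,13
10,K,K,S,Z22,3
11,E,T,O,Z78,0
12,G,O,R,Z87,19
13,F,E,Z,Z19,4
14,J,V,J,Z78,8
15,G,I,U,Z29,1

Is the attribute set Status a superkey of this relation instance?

All 15 rows have distinct Status values, so Status → (all attributes) holds and Status is a superkey.

Yes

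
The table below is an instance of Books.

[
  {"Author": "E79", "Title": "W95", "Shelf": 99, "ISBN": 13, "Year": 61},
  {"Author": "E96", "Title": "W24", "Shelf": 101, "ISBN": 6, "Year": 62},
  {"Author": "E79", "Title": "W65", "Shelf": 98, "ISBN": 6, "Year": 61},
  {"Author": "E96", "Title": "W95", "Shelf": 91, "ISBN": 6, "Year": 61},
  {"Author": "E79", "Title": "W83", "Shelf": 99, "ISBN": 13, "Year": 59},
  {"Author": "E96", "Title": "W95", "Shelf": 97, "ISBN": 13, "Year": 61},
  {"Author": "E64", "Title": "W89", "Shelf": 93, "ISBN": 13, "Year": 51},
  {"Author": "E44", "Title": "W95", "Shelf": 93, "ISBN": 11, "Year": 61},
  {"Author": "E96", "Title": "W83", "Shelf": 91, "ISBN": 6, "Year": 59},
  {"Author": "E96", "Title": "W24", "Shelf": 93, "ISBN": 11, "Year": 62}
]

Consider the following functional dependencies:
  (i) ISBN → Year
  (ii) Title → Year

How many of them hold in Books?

(i) ISBN → Year: ISBN=13: 4 rows → Year takes values {61, 59, 51} — violation; ISBN=6: 4 rows → Year takes values {62, 61, 59} — violation; ISBN=11: 2 rows → Year takes values {61, 62} — violation — fails.
(ii) Title → Year: every LHS value maps to a single RHS value — holds.
1 of the 2 dependencies holds.

1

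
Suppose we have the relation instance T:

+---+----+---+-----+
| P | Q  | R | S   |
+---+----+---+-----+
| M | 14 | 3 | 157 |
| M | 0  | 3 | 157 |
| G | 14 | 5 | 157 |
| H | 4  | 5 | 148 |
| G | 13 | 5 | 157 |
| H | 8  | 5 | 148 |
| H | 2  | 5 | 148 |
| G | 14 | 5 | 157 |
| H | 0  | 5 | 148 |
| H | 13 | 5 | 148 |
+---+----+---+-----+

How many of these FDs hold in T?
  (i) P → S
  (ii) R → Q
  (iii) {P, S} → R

2

(i) P → S: every LHS value maps to a single RHS value — holds.
(ii) R → Q: R=3: 2 rows → Q takes values {14, 0} — violation; R=5: 8 rows → Q takes values {14, 4, 13, 8, 2, 0} — violation — fails.
(iii) {P, S} → R: every LHS value maps to a single RHS value — holds.
2 of the 3 dependencies hold.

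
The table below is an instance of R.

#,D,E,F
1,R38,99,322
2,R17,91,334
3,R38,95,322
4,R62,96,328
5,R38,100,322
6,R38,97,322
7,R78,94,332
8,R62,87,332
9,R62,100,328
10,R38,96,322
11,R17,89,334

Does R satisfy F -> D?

F=322: rows 1, 3, 5, 6, 10 → D = R38, R38, R38, R38, R38 ✓
F=334: rows 2, 11 → D = R17, R17 ✓
F=328: rows 4, 9 → D = R62, R62 ✓
F=332: rows 7, 8 → D takes values {R78, R62} — violation
Two rows agree on F but differ on D, so F -> D does not hold.

No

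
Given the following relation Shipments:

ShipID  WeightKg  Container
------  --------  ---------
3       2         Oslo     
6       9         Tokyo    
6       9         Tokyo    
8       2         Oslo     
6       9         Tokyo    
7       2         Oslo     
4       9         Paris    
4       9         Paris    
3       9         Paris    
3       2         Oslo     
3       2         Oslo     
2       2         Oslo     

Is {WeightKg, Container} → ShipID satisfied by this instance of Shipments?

(WeightKg=2, Container=Oslo): 6 rows → ShipID takes values {3, 8, 7, 2} — violation
(WeightKg=9, Container=Tokyo): 3 rows → ShipID = 6, 6, 6 ✓
(WeightKg=9, Container=Paris): 3 rows → ShipID takes values {4, 3} — violation
Two rows agree on {WeightKg, Container} but differ on ShipID, so {WeightKg, Container} → ShipID does not hold.

No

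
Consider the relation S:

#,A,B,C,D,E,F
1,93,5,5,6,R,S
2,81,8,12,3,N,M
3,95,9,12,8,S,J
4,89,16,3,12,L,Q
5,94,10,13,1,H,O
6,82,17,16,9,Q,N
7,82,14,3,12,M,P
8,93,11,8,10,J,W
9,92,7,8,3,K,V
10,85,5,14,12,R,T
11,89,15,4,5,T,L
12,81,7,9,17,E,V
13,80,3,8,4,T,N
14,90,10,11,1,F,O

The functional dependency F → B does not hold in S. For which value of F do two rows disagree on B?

N

F=S: row 1 → B = 5 ✓
F=M: row 2 → B = 8 ✓
F=J: row 3 → B = 9 ✓
F=Q: row 4 → B = 16 ✓
F=O: rows 5, 14 → B = 10, 10 ✓
F=N: rows 6, 13 → B takes values {17, 3} — violation
F=P: row 7 → B = 14 ✓
F=W: row 8 → B = 11 ✓
F=V: rows 9, 12 → B = 7, 7 ✓
F=T: row 10 → B = 5 ✓
F=L: row 11 → B = 15 ✓
The only F value with inconsistent B is F=N.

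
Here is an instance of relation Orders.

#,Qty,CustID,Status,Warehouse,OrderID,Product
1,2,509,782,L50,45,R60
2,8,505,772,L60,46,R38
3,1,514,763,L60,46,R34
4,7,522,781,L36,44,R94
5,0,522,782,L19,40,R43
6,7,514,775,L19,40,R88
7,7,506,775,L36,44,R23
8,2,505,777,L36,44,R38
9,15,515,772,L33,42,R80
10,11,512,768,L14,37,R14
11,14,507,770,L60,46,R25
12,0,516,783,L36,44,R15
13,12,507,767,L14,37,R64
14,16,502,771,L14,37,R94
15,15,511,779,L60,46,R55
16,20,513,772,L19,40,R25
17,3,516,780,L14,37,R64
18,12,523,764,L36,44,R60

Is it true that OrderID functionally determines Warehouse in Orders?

OrderID=45: row 1 → Warehouse = L50 ✓
OrderID=46: rows 2, 3, 11, 15 → Warehouse = L60, L60, L60, L60 ✓
OrderID=44: rows 4, 7, 8, 12, 18 → Warehouse = L36, L36, L36, L36, L36 ✓
OrderID=40: rows 5, 6, 16 → Warehouse = L19, L19, L19 ✓
OrderID=42: row 9 → Warehouse = L33 ✓
OrderID=37: rows 10, 13, 14, 17 → Warehouse = L14, L14, L14, L14 ✓
Every OrderID value is associated with a single Warehouse value, so OrderID → Warehouse holds.

Yes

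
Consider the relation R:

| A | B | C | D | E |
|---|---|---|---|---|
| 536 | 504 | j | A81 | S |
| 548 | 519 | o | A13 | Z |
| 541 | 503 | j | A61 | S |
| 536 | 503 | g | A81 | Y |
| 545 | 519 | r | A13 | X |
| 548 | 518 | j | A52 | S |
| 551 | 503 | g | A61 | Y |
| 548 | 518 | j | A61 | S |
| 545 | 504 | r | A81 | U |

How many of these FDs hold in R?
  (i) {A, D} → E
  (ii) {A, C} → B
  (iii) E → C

1

(i) {A, D} → E: (A=536, D=A81): 2 rows → E takes values {S, Y} — violation — fails.
(ii) {A, C} → B: (A=545, C=r): 2 rows → B takes values {519, 504} — violation — fails.
(iii) E → C: every LHS value maps to a single RHS value — holds.
1 of the 3 dependencies holds.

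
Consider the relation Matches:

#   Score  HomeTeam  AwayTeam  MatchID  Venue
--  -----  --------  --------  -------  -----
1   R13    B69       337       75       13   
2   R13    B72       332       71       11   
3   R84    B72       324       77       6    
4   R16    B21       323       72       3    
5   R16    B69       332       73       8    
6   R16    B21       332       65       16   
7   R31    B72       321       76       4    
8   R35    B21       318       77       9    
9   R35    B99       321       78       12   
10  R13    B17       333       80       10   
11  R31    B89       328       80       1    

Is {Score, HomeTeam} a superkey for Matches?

No

Rows 4 and 6 have the same {Score, HomeTeam} value (Score=R16, HomeTeam=B21) but are distinct tuples, so {Score, HomeTeam} does not determine every attribute — not a superkey.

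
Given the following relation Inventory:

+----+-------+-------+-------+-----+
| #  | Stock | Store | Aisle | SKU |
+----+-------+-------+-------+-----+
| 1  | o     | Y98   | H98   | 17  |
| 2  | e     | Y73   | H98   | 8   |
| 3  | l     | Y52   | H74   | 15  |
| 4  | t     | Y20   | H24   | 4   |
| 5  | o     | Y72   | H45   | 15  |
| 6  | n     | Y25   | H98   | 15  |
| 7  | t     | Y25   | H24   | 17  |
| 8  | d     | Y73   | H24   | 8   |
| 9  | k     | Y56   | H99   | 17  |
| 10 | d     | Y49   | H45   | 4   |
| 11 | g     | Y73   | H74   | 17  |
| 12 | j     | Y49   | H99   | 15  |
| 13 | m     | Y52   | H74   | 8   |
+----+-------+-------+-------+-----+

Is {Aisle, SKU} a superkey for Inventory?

Yes

All 13 rows have distinct {Aisle, SKU} values, so {Aisle, SKU} → (all attributes) holds and {Aisle, SKU} is a superkey.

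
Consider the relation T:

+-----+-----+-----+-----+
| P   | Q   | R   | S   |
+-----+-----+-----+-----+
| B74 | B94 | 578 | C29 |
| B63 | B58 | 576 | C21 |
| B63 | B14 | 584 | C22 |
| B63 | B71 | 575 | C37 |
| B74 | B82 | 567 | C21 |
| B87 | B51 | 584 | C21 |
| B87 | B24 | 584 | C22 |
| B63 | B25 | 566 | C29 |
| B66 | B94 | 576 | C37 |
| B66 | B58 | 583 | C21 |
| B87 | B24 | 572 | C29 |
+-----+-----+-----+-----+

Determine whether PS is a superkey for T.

Yes

All 11 rows have distinct PS values, so PS → (all attributes) holds and PS is a superkey.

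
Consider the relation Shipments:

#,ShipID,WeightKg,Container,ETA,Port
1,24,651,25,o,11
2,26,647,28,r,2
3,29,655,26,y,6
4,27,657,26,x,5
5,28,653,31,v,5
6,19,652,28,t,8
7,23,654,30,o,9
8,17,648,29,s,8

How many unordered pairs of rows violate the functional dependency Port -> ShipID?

2

Port=5: violating pairs (4,5) — 1 pair.
Port=8: violating pairs (6,8) — 1 pair.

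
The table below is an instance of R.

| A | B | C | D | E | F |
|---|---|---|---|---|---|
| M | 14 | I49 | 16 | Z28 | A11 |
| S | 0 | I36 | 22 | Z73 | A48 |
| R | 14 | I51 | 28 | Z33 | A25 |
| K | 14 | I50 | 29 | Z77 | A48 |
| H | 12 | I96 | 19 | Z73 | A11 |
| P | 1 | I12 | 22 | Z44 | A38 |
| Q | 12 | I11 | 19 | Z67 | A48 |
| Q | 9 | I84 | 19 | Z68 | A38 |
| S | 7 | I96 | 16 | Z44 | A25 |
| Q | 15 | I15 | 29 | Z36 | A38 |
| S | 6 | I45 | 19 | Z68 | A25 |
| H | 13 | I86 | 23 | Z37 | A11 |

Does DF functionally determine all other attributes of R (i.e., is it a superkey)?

Yes

All 12 rows have distinct DF values, so DF → (all attributes) holds and DF is a superkey.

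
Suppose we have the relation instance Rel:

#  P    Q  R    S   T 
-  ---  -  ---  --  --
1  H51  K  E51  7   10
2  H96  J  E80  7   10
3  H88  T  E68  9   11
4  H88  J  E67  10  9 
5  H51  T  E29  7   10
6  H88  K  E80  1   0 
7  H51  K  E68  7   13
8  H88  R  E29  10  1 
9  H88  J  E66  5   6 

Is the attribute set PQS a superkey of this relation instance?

Rows 1 and 7 have the same PQS value (P=H51, Q=K, S=7) but are distinct tuples, so PQS does not determine every attribute — not a superkey.

No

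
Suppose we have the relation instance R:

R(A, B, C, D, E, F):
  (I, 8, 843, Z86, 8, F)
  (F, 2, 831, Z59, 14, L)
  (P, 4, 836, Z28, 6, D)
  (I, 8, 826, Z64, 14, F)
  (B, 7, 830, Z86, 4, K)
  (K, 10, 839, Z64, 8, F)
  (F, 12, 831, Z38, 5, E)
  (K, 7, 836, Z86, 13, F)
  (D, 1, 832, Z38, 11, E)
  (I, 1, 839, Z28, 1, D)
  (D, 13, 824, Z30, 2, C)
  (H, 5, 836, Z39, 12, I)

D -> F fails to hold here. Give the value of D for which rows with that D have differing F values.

D=Z86: 3 rows → F takes values {F, K} — violation
D=Z59: 1 row → F = L ✓
D=Z28: 2 rows → F = D, D ✓
D=Z64: 2 rows → F = F, F ✓
D=Z38: 2 rows → F = E, E ✓
D=Z30: 1 row → F = C ✓
D=Z39: 1 row → F = I ✓
The only D value with inconsistent F is D=Z86.

Z86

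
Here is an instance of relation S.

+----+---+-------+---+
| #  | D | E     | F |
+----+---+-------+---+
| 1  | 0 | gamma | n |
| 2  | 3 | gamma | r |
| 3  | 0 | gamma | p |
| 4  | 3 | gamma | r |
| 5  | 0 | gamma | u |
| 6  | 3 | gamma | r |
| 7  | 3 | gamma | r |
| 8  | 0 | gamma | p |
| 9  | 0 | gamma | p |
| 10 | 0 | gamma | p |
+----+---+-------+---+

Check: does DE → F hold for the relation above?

(D=0, E=gamma): rows 1, 3, 5, 8, 9, 10 → F takes values {n, p, u} — violation
(D=3, E=gamma): rows 2, 4, 6, 7 → F = r, r, r, r ✓
Two rows agree on DE but differ on F, so DE → F does not hold.

No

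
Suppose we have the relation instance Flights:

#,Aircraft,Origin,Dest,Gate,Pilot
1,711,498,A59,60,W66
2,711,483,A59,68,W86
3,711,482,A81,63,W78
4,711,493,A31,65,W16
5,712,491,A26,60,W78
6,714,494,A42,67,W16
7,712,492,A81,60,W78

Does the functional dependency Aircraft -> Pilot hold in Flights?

No

Aircraft=711: rows 1, 2, 3, 4 → Pilot takes values {W66, W86, W78, W16} — violation
Aircraft=712: rows 5, 7 → Pilot = W78, W78 ✓
Aircraft=714: row 6 → Pilot = W16 ✓
Two rows agree on Aircraft but differ on Pilot, so Aircraft -> Pilot does not hold.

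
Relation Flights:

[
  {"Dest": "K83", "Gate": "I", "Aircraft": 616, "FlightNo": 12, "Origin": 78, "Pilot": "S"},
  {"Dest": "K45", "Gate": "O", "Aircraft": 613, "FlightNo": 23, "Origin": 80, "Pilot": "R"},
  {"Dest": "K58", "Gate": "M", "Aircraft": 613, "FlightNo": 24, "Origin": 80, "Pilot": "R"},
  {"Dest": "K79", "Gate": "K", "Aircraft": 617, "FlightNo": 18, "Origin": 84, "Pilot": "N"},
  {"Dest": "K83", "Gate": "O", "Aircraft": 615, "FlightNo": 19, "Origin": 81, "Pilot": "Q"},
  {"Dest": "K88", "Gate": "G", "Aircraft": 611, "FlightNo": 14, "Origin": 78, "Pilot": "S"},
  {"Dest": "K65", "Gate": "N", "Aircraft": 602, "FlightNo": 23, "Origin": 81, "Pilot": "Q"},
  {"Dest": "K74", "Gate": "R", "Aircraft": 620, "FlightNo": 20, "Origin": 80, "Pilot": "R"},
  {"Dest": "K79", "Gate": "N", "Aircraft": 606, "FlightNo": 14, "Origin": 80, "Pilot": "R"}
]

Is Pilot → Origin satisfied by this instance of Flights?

Pilot=S: 2 rows → Origin = 78, 78 ✓
Pilot=R: 4 rows → Origin = 80, 80, 80, 80 ✓
Pilot=N: 1 row → Origin = 84 ✓
Pilot=Q: 2 rows → Origin = 81, 81 ✓
Every Pilot value is associated with a single Origin value, so Pilot → Origin holds.

Yes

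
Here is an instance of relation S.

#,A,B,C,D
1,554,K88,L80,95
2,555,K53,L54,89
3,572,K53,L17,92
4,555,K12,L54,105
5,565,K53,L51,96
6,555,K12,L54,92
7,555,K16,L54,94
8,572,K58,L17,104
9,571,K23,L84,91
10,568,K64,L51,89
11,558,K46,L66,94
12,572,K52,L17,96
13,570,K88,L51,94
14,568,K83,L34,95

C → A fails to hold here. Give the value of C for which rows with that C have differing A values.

C=L80: row 1 → A = 554 ✓
C=L54: rows 2, 4, 6, 7 → A = 555, 555, 555, 555 ✓
C=L17: rows 3, 8, 12 → A = 572, 572, 572 ✓
C=L51: rows 5, 10, 13 → A takes values {565, 568, 570} — violation
C=L84: row 9 → A = 571 ✓
C=L66: row 11 → A = 558 ✓
C=L34: row 14 → A = 568 ✓
The only C value with inconsistent A is C=L51.

L51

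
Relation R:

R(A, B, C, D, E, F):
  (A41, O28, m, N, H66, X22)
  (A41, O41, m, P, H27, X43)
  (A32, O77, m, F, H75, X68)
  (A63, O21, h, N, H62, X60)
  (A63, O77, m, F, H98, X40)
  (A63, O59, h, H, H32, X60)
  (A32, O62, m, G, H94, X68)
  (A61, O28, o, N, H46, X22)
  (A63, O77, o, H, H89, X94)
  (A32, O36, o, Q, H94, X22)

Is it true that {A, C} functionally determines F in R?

No

(A=A41, C=m): 2 rows → F takes values {X22, X43} — violation
(A=A32, C=m): 2 rows → F = X68, X68 ✓
(A=A63, C=h): 2 rows → F = X60, X60 ✓
(A=A63, C=m): 1 row → F = X40 ✓
(A=A61, C=o): 1 row → F = X22 ✓
(A=A63, C=o): 1 row → F = X94 ✓
(A=A32, C=o): 1 row → F = X22 ✓
Two rows agree on {A, C} but differ on F, so {A, C} → F does not hold.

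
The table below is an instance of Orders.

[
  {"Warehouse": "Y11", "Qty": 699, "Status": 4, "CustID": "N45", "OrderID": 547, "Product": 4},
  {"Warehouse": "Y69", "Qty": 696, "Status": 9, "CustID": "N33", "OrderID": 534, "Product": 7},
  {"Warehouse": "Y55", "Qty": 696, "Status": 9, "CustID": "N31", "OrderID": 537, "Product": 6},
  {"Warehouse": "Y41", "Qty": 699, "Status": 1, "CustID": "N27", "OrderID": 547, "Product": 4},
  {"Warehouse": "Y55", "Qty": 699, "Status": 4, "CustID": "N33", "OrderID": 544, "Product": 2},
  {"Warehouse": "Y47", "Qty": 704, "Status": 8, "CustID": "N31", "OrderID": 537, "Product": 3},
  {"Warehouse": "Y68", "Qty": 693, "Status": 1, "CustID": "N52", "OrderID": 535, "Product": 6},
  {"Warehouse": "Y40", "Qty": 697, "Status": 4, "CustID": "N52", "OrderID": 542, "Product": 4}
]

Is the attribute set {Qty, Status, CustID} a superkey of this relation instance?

Yes

All 8 rows have distinct {Qty, Status, CustID} values, so {Qty, Status, CustID} → (all attributes) holds and {Qty, Status, CustID} is a superkey.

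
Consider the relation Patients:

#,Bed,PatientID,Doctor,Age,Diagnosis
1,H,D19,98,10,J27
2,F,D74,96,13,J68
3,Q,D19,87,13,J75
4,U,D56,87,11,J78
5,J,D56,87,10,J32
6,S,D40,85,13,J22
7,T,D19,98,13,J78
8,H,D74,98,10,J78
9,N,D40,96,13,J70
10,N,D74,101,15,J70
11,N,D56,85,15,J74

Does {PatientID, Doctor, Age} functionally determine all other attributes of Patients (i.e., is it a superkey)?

Yes

All 11 rows have distinct {PatientID, Doctor, Age} values, so {PatientID, Doctor, Age} → (all attributes) holds and {PatientID, Doctor, Age} is a superkey.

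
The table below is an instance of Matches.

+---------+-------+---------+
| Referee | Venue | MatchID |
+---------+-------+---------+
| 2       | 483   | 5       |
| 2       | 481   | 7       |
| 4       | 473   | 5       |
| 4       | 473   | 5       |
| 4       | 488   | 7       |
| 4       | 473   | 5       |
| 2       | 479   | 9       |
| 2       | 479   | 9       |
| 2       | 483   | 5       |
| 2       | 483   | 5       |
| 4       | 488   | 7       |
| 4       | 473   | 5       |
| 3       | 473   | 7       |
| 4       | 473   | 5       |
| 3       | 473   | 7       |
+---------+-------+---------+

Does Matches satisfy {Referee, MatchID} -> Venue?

Yes

(Referee=2, MatchID=5): 3 rows → Venue = 483, 483, 483 ✓
(Referee=2, MatchID=7): 1 row → Venue = 481 ✓
(Referee=4, MatchID=5): 5 rows → Venue = 473, 473, 473, 473, 473 ✓
(Referee=4, MatchID=7): 2 rows → Venue = 488, 488 ✓
(Referee=2, MatchID=9): 2 rows → Venue = 479, 479 ✓
(Referee=3, MatchID=7): 2 rows → Venue = 473, 473 ✓
Every {Referee, MatchID} value is associated with a single Venue value, so {Referee, MatchID} -> Venue holds.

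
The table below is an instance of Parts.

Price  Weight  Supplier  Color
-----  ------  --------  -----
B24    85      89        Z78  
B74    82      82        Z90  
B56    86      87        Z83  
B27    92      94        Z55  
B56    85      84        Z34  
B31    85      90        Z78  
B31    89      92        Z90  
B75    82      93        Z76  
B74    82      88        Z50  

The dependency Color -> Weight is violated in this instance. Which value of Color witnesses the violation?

Color=Z78: 2 rows → Weight = 85, 85 ✓
Color=Z90: 2 rows → Weight takes values {82, 89} — violation
Color=Z83: 1 row → Weight = 86 ✓
Color=Z55: 1 row → Weight = 92 ✓
Color=Z34: 1 row → Weight = 85 ✓
Color=Z76: 1 row → Weight = 82 ✓
Color=Z50: 1 row → Weight = 82 ✓
The only Color value with inconsistent Weight is Color=Z90.

Z90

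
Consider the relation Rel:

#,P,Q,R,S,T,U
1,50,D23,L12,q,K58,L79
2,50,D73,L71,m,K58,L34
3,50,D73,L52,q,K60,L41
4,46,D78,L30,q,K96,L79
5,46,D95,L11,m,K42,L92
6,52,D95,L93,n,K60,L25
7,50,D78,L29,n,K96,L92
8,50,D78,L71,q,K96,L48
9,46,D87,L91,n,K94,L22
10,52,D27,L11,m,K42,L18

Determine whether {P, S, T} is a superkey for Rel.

Yes

All 10 rows have distinct {P, S, T} values, so {P, S, T} → (all attributes) holds and {P, S, T} is a superkey.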